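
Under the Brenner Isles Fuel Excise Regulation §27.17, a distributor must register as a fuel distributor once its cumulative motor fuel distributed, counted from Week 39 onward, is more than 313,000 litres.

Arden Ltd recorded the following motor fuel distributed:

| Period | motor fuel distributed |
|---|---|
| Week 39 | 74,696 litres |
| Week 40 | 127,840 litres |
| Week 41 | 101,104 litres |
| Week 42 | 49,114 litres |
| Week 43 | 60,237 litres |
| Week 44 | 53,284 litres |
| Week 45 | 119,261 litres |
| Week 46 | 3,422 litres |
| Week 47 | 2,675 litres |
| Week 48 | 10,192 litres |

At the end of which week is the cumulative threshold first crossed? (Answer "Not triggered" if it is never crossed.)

Through Week 39: 74,696 litres
Through Week 40: 202,536 litres
Through Week 41: 303,640 litres
Through Week 42: 352,754 litres ← exceeds threshold

Week 42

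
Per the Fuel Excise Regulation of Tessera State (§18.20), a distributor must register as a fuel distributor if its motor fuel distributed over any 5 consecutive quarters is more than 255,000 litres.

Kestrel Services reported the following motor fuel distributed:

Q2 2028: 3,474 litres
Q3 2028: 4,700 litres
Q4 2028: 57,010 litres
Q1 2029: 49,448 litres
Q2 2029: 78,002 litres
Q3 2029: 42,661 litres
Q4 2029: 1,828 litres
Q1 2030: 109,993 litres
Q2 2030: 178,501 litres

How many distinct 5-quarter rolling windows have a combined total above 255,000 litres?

2

Q2 2028–Q2 2029: 3,474 litres + 4,700 litres + 57,010 litres + 49,448 litres + 78,002 litres = 192,634 litres (under)
Q3 2028–Q3 2029: 4,700 litres + 57,010 litres + 49,448 litres + 78,002 litres + 42,661 litres = 231,821 litres (under)
Q4 2028–Q4 2029: 57,010 litres + 49,448 litres + 78,002 litres + 42,661 litres + 1,828 litres = 228,949 litres (under)
Q1 2029–Q1 2030: 49,448 litres + 78,002 litres + 42,661 litres + 1,828 litres + 109,993 litres = 281,932 litres (over)
Q2 2029–Q2 2030: 78,002 litres + 42,661 litres + 1,828 litres + 109,993 litres + 178,501 litres = 410,985 litres (over)
2 windows exceed the threshold.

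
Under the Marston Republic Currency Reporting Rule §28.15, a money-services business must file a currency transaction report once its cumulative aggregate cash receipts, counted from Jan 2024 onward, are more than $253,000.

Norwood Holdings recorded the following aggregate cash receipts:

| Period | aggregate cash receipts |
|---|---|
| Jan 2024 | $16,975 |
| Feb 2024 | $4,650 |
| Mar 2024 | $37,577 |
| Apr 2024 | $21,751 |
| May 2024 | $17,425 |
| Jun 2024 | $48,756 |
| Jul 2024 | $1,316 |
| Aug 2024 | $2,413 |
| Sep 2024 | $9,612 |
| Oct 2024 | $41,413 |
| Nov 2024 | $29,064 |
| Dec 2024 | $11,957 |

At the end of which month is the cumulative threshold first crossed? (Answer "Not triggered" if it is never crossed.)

Through Jan 2024: $16,975
Through Feb 2024: $21,625
Through Mar 2024: $59,202
Through Apr 2024: $80,953
Through May 2024: $98,378
Through Jun 2024: $147,134
Through Jul 2024: $148,450
Through Aug 2024: $150,863
Through Sep 2024: $160,475
Through Oct 2024: $201,888
Through Nov 2024: $230,952
Through Dec 2024: $242,909
Final cumulative total $242,909 ≤ $253,000; the threshold is never exceeded.

Not triggered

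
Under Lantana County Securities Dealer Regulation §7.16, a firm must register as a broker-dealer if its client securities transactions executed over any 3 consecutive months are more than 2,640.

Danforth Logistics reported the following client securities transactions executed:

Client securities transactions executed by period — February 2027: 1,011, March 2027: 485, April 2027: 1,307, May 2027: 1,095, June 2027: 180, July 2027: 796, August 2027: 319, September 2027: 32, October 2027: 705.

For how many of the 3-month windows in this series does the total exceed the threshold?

February 2027–April 2027: 1,011 + 485 + 1,307 = 2,803 (over)
March 2027–May 2027: 485 + 1,307 + 1,095 = 2,887 (over)
April 2027–June 2027: 1,307 + 1,095 + 180 = 2,582 (under)
May 2027–July 2027: 1,095 + 180 + 796 = 2,071 (under)
June 2027–August 2027: 180 + 796 + 319 = 1,295 (under)
July 2027–September 2027: 796 + 319 + 32 = 1,147 (under)
August 2027–October 2027: 319 + 32 + 705 = 1,056 (under)
2 windows exceed the threshold.

2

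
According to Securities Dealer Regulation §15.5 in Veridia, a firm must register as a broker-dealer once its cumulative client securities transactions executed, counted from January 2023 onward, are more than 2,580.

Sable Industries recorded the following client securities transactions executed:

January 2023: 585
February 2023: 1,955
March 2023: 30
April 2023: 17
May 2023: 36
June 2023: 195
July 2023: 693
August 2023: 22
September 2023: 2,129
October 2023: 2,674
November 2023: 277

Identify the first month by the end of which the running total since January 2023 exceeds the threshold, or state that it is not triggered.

Through January 2023: 585
Through February 2023: 2,540
Through March 2023: 2,570
Through April 2023: 2,587 ← exceeds threshold

April 2023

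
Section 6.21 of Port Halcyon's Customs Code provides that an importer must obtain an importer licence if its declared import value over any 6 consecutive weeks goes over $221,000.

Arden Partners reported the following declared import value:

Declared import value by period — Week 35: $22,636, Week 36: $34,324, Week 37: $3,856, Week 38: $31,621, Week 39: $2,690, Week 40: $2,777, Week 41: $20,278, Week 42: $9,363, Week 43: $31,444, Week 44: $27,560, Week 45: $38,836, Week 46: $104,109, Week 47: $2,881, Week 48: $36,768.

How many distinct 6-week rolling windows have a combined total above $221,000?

Week 35–Week 40: $22,636 + $34,324 + $3,856 + $31,621 + $2,690 + $2,777 = $97,904 (under)
Week 36–Week 41: $34,324 + $3,856 + $31,621 + $2,690 + $2,777 + $20,278 = $95,546 (under)
Week 37–Week 42: $3,856 + $31,621 + $2,690 + $2,777 + $20,278 + $9,363 = $70,585 (under)
Week 38–Week 43: $31,621 + $2,690 + $2,777 + $20,278 + $9,363 + $31,444 = $98,173 (under)
Week 39–Week 44: $2,690 + $2,777 + $20,278 + $9,363 + $31,444 + $27,560 = $94,112 (under)
Week 40–Week 45: $2,777 + $20,278 + $9,363 + $31,444 + $27,560 + $38,836 = $130,258 (under)
Week 41–Week 46: $20,278 + $9,363 + $31,444 + $27,560 + $38,836 + $104,109 = $231,590 (over)
Week 42–Week 47: $9,363 + $31,444 + $27,560 + $38,836 + $104,109 + $2,881 = $214,193 (under)
Week 43–Week 48: $31,444 + $27,560 + $38,836 + $104,109 + $2,881 + $36,768 = $241,598 (over)
2 windows exceed the threshold.

2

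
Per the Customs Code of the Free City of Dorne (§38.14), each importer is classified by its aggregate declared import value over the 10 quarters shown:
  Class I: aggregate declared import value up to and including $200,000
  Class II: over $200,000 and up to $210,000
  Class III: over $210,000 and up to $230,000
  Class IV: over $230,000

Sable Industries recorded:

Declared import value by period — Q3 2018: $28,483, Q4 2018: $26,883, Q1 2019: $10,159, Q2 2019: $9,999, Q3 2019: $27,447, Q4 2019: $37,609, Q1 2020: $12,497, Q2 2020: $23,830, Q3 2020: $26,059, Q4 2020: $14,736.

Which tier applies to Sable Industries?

Class III

Aggregate declared import value: $28,483 + $26,883 + $10,159 + $9,999 + $27,447 + $37,609 + $12,497 + $23,830 + $26,059 + $14,736 = $217,702.
$210,000 < $217,702 ≤ $230,000, so Class III applies.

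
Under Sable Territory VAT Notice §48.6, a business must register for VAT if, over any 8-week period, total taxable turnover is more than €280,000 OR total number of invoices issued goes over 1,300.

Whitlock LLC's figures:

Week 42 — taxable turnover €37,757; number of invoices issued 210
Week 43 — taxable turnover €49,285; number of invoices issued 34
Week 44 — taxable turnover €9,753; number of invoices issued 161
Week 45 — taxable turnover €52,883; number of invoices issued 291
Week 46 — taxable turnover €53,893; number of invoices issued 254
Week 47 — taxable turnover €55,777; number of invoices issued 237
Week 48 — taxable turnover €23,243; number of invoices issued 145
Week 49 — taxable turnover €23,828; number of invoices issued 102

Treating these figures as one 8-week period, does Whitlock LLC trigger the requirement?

Yes

Total taxable turnover: €37,757 + €49,285 + €9,753 + €52,883 + €53,893 + €55,777 + €23,243 + €23,828 = €306,419 (> €280,000).
Total number of invoices issued: 210 + 34 + 161 + 291 + 254 + 237 + 145 + 102 = 1,434 (> 1,300).
The test is 'or': at least one threshold is exceeded.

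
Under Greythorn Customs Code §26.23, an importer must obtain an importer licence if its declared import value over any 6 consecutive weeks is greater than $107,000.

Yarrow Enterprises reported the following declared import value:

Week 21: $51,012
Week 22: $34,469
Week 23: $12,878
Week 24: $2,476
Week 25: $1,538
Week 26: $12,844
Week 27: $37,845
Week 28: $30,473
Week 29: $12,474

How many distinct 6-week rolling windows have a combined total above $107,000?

1

Week 21–Week 26: $51,012 + $34,469 + $12,878 + $2,476 + $1,538 + $12,844 = $115,217 (over)
Week 22–Week 27: $34,469 + $12,878 + $2,476 + $1,538 + $12,844 + $37,845 = $102,050 (under)
Week 23–Week 28: $12,878 + $2,476 + $1,538 + $12,844 + $37,845 + $30,473 = $98,054 (under)
Week 24–Week 29: $2,476 + $1,538 + $12,844 + $37,845 + $30,473 + $12,474 = $97,650 (under)
1 window exceeds the threshold.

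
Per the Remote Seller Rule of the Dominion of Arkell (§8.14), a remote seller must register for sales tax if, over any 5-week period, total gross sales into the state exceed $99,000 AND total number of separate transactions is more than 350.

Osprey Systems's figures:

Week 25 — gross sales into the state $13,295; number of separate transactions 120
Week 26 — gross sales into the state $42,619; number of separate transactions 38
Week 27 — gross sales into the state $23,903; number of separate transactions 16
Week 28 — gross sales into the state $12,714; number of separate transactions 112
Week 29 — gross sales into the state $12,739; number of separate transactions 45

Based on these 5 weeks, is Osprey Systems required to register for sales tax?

No

Total gross sales into the state: $13,295 + $42,619 + $23,903 + $12,714 + $12,739 = $105,270 (> $99,000).
Total number of separate transactions: 120 + 38 + 16 + 112 + 45 = 331 (≤ 350).
The test is 'and': the rule requires both, and at least one is not exceeded.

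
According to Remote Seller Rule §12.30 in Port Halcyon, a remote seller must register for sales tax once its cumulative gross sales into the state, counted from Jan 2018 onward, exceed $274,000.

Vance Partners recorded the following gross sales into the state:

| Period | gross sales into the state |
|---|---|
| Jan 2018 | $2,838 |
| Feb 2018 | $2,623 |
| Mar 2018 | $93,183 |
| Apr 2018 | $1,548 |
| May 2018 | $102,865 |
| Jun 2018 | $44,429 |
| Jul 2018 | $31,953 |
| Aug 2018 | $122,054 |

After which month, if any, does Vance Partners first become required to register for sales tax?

Jul 2018

Through Jan 2018: $2,838
Through Feb 2018: $5,461
Through Mar 2018: $98,644
Through Apr 2018: $100,192
Through May 2018: $203,057
Through Jun 2018: $247,486
Through Jul 2018: $279,439 ← exceeds threshold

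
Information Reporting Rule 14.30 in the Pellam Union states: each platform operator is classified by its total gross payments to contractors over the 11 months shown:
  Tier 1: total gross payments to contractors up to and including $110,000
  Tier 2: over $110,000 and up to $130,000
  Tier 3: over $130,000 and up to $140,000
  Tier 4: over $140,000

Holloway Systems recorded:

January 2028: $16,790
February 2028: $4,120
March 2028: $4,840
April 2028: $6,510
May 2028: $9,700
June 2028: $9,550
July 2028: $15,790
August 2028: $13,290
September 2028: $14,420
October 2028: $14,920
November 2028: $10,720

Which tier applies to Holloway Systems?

Total gross payments to contractors: $16,790 + $4,120 + $4,840 + $6,510 + $9,700 + $9,550 + $15,790 + $13,290 + $14,420 + $14,920 + $10,720 = $120,650.
$110,000 < $120,650 ≤ $130,000, so Tier 2 applies.

Tier 2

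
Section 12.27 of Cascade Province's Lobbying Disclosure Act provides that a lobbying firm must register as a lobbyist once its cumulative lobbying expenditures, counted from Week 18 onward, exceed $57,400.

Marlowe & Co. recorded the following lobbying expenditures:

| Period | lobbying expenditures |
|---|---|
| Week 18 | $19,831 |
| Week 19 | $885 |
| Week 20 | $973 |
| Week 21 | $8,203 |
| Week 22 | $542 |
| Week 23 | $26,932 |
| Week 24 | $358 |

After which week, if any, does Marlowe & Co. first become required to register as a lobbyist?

Through Week 18: $19,831
Through Week 19: $20,716
Through Week 20: $21,689
Through Week 21: $29,892
Through Week 22: $30,434
Through Week 23: $57,366
Through Week 24: $57,724 ← exceeds threshold

Week 24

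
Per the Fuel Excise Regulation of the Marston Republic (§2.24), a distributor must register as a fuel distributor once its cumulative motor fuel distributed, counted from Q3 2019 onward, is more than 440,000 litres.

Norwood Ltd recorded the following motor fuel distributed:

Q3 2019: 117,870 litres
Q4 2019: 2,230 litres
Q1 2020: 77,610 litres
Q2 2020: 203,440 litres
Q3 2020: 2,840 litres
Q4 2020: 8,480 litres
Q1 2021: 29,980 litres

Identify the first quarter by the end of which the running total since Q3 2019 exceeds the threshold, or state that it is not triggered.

Through Q3 2019: 117,870 litres
Through Q4 2019: 120,100 litres
Through Q1 2020: 197,710 litres
Through Q2 2020: 401,150 litres
Through Q3 2020: 403,990 litres
Through Q4 2020: 412,470 litres
Through Q1 2021: 442,450 litres ← exceeds threshold

Q1 2021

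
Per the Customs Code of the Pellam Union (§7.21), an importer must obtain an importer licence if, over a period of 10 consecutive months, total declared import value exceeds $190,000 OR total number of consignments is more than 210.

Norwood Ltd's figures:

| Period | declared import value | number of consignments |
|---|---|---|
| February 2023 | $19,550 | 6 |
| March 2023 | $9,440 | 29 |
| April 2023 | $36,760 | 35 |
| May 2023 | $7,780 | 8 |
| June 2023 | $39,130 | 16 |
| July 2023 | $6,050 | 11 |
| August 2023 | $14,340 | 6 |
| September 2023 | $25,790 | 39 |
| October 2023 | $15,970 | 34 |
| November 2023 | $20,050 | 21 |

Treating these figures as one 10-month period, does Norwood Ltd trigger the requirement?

Yes

Total declared import value: $19,550 + $9,440 + $36,760 + $7,780 + $39,130 + $6,050 + $14,340 + $25,790 + $15,970 + $20,050 = $194,860 (> $190,000).
Total number of consignments: 6 + 29 + 35 + 8 + 16 + 11 + 6 + 39 + 34 + 21 = 205 (≤ 210).
The test is 'or': at least one threshold is exceeded.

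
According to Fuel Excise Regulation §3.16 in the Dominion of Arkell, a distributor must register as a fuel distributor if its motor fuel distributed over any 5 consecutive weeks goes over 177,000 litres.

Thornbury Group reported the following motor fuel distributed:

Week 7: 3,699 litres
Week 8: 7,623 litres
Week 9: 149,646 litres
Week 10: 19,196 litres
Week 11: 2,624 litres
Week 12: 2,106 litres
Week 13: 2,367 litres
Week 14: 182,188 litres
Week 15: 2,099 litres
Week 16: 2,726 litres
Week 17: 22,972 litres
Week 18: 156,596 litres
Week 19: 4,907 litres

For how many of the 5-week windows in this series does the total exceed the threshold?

Week 7–Week 11: 3,699 litres + 7,623 litres + 149,646 litres + 19,196 litres + 2,624 litres = 182,788 litres (over)
Week 8–Week 12: 7,623 litres + 149,646 litres + 19,196 litres + 2,624 litres + 2,106 litres = 181,195 litres (over)
Week 9–Week 13: 149,646 litres + 19,196 litres + 2,624 litres + 2,106 litres + 2,367 litres = 175,939 litres (under)
Week 10–Week 14: 19,196 litres + 2,624 litres + 2,106 litres + 2,367 litres + 182,188 litres = 208,481 litres (over)
Week 11–Week 15: 2,624 litres + 2,106 litres + 2,367 litres + 182,188 litres + 2,099 litres = 191,384 litres (over)
Week 12–Week 16: 2,106 litres + 2,367 litres + 182,188 litres + 2,099 litres + 2,726 litres = 191,486 litres (over)
Week 13–Week 17: 2,367 litres + 182,188 litres + 2,099 litres + 2,726 litres + 22,972 litres = 212,352 litres (over)
Week 14–Week 18: 182,188 litres + 2,099 litres + 2,726 litres + 22,972 litres + 156,596 litres = 366,581 litres (over)
Week 15–Week 19: 2,099 litres + 2,726 litres + 22,972 litres + 156,596 litres + 4,907 litres = 189,300 litres (over)
8 windows exceed the threshold.

8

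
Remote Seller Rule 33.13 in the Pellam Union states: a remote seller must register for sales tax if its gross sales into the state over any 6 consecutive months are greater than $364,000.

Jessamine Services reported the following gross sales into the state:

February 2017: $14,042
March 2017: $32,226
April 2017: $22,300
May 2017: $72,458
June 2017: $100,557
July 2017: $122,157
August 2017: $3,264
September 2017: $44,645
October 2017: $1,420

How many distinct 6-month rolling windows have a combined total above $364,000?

1

February 2017–July 2017: $14,042 + $32,226 + $22,300 + $72,458 + $100,557 + $122,157 = $363,740 (under)
March 2017–August 2017: $32,226 + $22,300 + $72,458 + $100,557 + $122,157 + $3,264 = $352,962 (under)
April 2017–September 2017: $22,300 + $72,458 + $100,557 + $122,157 + $3,264 + $44,645 = $365,381 (over)
May 2017–October 2017: $72,458 + $100,557 + $122,157 + $3,264 + $44,645 + $1,420 = $344,501 (under)
1 window exceeds the threshold.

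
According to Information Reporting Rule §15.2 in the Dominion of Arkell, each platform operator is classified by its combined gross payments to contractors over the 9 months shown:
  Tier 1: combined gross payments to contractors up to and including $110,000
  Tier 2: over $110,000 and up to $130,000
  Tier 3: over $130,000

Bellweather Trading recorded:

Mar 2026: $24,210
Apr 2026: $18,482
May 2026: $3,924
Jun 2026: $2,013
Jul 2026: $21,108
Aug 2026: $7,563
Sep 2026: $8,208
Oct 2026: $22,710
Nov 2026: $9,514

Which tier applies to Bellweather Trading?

Combined gross payments to contractors: $24,210 + $18,482 + $3,924 + $2,013 + $21,108 + $7,563 + $8,208 + $22,710 + $9,514 = $117,732.
$110,000 < $117,732 ≤ $130,000, so Tier 2 applies.

Tier 2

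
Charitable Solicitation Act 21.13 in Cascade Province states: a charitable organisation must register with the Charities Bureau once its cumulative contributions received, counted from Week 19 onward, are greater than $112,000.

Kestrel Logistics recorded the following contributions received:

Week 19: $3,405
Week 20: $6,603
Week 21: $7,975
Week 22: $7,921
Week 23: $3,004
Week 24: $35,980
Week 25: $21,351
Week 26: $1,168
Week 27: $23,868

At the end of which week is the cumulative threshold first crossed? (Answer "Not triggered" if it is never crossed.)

Not triggered

Through Week 19: $3,405
Through Week 20: $10,008
Through Week 21: $17,983
Through Week 22: $25,904
Through Week 23: $28,908
Through Week 24: $64,888
Through Week 25: $86,239
Through Week 26: $87,407
Through Week 27: $111,275
Final cumulative total $111,275 ≤ $112,000; the threshold is never exceeded.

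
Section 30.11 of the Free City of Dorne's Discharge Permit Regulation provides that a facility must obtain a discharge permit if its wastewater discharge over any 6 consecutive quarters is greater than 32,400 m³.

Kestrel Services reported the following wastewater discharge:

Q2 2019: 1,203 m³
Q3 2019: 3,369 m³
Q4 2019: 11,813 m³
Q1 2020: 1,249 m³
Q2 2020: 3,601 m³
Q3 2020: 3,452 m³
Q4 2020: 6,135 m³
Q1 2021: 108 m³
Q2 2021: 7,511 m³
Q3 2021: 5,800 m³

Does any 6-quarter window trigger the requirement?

No

Q2 2019–Q3 2020: 1,203 m³ + 3,369 m³ + 11,813 m³ + 1,249 m³ + 3,601 m³ + 3,452 m³ = 24,687 m³ (under)
Q3 2019–Q4 2020: 3,369 m³ + 11,813 m³ + 1,249 m³ + 3,601 m³ + 3,452 m³ + 6,135 m³ = 29,619 m³ (under)
Q4 2019–Q1 2021: 11,813 m³ + 1,249 m³ + 3,601 m³ + 3,452 m³ + 6,135 m³ + 108 m³ = 26,358 m³ (under)
Q1 2020–Q2 2021: 1,249 m³ + 3,601 m³ + 3,452 m³ + 6,135 m³ + 108 m³ + 7,511 m³ = 22,056 m³ (under)
Q2 2020–Q3 2021: 3,601 m³ + 3,452 m³ + 6,135 m³ + 108 m³ + 7,511 m³ + 5,800 m³ = 26,607 m³ (under)
No window exceeds 32,400 m³.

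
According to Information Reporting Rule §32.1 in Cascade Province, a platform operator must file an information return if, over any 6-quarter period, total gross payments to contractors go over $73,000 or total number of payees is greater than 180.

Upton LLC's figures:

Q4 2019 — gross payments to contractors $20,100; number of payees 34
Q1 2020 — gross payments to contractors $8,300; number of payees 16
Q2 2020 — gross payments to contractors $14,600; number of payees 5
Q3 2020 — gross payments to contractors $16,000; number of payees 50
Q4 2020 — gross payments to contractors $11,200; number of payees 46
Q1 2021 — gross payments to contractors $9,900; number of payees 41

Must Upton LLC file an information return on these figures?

Total gross payments to contractors: $20,100 + $8,300 + $14,600 + $16,000 + $11,200 + $9,900 = $80,100 (> $73,000).
Total number of payees: 34 + 16 + 5 + 50 + 46 + 41 = 192 (> 180).
The test is 'or': at least one threshold is exceeded.

Yes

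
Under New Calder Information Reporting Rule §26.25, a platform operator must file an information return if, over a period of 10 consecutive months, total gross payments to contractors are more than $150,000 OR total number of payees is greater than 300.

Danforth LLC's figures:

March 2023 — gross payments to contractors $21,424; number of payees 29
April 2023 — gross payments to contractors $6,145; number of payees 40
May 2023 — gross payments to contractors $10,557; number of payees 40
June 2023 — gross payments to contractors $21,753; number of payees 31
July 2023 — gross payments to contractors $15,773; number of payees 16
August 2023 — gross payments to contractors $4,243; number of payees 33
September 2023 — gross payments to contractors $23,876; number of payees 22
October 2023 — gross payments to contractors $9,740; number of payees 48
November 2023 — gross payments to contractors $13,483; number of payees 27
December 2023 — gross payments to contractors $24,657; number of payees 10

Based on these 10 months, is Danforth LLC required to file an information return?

Total gross payments to contractors: $21,424 + $6,145 + $10,557 + $21,753 + $15,773 + $4,243 + $23,876 + $9,740 + $13,483 + $24,657 = $151,651 (> $150,000).
Total number of payees: 29 + 40 + 40 + 31 + 16 + 33 + 22 + 48 + 27 + 10 = 296 (≤ 300).
The test is 'or': at least one threshold is exceeded.

Yes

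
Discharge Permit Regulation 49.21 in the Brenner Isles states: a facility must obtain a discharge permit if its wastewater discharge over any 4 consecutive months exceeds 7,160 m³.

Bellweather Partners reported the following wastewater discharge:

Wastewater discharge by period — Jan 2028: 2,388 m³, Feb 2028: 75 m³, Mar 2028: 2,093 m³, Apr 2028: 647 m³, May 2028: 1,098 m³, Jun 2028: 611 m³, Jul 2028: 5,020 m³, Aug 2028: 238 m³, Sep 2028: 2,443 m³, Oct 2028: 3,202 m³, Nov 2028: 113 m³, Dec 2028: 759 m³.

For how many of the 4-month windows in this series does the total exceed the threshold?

Jan 2028–Apr 2028: 2,388 m³ + 75 m³ + 2,093 m³ + 647 m³ = 5,203 m³ (under)
Feb 2028–May 2028: 75 m³ + 2,093 m³ + 647 m³ + 1,098 m³ = 3,913 m³ (under)
Mar 2028–Jun 2028: 2,093 m³ + 647 m³ + 1,098 m³ + 611 m³ = 4,449 m³ (under)
Apr 2028–Jul 2028: 647 m³ + 1,098 m³ + 611 m³ + 5,020 m³ = 7,376 m³ (over)
May 2028–Aug 2028: 1,098 m³ + 611 m³ + 5,020 m³ + 238 m³ = 6,967 m³ (under)
Jun 2028–Sep 2028: 611 m³ + 5,020 m³ + 238 m³ + 2,443 m³ = 8,312 m³ (over)
Jul 2028–Oct 2028: 5,020 m³ + 238 m³ + 2,443 m³ + 3,202 m³ = 10,903 m³ (over)
Aug 2028–Nov 2028: 238 m³ + 2,443 m³ + 3,202 m³ + 113 m³ = 5,996 m³ (under)
Sep 2028–Dec 2028: 2,443 m³ + 3,202 m³ + 113 m³ + 759 m³ = 6,517 m³ (under)
3 windows exceed the threshold.

3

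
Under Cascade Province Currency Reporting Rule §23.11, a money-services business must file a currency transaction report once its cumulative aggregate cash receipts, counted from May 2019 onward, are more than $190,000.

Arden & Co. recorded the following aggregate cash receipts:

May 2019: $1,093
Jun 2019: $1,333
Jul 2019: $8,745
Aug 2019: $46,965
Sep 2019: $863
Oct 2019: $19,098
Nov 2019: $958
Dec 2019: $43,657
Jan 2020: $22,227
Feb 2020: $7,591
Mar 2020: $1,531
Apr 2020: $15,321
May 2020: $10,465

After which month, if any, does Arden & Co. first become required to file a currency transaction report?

Through May 2019: $1,093
Through Jun 2019: $2,426
Through Jul 2019: $11,171
Through Aug 2019: $58,136
Through Sep 2019: $58,999
Through Oct 2019: $78,097
Through Nov 2019: $79,055
Through Dec 2019: $122,712
Through Jan 2020: $144,939
Through Feb 2020: $152,530
Through Mar 2020: $154,061
Through Apr 2020: $169,382
Through May 2020: $179,847
Final cumulative total $179,847 ≤ $190,000; the threshold is never exceeded.

Not triggered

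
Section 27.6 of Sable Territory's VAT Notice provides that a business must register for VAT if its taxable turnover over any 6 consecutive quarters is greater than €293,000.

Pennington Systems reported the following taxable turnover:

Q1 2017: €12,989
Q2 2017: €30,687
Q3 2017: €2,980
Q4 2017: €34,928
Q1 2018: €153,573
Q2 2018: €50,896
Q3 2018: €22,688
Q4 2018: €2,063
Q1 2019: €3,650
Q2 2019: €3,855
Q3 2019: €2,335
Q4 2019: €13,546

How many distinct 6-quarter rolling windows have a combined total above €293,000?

1

Q1 2017–Q2 2018: €12,989 + €30,687 + €2,980 + €34,928 + €153,573 + €50,896 = €286,053 (under)
Q2 2017–Q3 2018: €30,687 + €2,980 + €34,928 + €153,573 + €50,896 + €22,688 = €295,752 (over)
Q3 2017–Q4 2018: €2,980 + €34,928 + €153,573 + €50,896 + €22,688 + €2,063 = €267,128 (under)
Q4 2017–Q1 2019: €34,928 + €153,573 + €50,896 + €22,688 + €2,063 + €3,650 = €267,798 (under)
Q1 2018–Q2 2019: €153,573 + €50,896 + €22,688 + €2,063 + €3,650 + €3,855 = €236,725 (under)
Q2 2018–Q3 2019: €50,896 + €22,688 + €2,063 + €3,650 + €3,855 + €2,335 = €85,487 (under)
Q3 2018–Q4 2019: €22,688 + €2,063 + €3,650 + €3,855 + €2,335 + €13,546 = €48,137 (under)
1 window exceeds the threshold.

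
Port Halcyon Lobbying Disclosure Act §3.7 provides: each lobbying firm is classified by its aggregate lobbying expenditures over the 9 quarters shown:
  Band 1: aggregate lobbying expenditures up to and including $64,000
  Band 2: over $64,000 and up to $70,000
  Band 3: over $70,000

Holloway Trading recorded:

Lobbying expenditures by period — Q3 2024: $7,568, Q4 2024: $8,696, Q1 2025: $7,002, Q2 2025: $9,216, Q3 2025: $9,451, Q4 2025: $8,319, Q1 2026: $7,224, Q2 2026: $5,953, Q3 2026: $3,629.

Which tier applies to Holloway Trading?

Aggregate lobbying expenditures: $7,568 + $8,696 + $7,002 + $9,216 + $9,451 + $8,319 + $7,224 + $5,953 + $3,629 = $67,058.
$64,000 < $67,058 ≤ $70,000, so Band 2 applies.

Band 2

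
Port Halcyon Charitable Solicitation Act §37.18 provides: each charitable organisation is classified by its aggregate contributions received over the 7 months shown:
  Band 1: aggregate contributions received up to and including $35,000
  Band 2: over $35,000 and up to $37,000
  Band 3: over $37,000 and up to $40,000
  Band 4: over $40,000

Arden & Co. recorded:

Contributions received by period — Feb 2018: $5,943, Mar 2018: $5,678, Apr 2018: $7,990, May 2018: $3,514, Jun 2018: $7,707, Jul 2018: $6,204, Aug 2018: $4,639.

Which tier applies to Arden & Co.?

Band 4

Aggregate contributions received: $5,943 + $5,678 + $7,990 + $3,514 + $7,707 + $6,204 + $4,639 = $41,675.
$41,675 > $40,000, so Band 4 applies.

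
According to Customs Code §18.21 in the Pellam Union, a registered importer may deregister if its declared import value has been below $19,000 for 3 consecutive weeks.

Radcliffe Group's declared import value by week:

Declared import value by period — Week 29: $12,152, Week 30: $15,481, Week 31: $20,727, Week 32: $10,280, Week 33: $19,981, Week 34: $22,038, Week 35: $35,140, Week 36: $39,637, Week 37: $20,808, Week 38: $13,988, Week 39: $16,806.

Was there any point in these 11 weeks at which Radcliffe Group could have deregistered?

Weeks below $19,000: Week 29, Week 30, Week 32, Week 38, Week 39.
Longest run of consecutive weeks below the threshold: 2.
2 < 3, so Radcliffe Group never became eligible.

No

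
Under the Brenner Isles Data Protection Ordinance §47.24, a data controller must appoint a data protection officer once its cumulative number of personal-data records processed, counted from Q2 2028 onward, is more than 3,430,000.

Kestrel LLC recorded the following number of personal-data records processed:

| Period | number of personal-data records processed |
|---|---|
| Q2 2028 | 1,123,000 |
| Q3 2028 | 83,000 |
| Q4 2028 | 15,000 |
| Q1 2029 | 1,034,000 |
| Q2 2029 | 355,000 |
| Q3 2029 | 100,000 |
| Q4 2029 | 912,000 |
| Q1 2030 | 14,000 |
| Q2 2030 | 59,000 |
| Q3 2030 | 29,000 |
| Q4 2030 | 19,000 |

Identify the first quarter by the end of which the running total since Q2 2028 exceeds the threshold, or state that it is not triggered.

Through Q2 2028: 1,123,000
Through Q3 2028: 1,206,000
Through Q4 2028: 1,221,000
Through Q1 2029: 2,255,000
Through Q2 2029: 2,610,000
Through Q3 2029: 2,710,000
Through Q4 2029: 3,622,000 ← exceeds threshold

Q4 2029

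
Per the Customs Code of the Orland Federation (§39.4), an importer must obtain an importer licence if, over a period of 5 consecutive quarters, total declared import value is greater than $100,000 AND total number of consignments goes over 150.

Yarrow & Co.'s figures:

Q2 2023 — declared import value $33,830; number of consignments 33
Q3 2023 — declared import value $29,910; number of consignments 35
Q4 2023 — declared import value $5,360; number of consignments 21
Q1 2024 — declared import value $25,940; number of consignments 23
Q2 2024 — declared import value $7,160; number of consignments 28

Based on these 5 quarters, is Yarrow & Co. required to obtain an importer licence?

No

Total declared import value: $33,830 + $29,910 + $5,360 + $25,940 + $7,160 = $102,200 (> $100,000).
Total number of consignments: 33 + 35 + 21 + 23 + 28 = 140 (≤ 150).
The test is 'and': the rule requires both, and at least one is not exceeded.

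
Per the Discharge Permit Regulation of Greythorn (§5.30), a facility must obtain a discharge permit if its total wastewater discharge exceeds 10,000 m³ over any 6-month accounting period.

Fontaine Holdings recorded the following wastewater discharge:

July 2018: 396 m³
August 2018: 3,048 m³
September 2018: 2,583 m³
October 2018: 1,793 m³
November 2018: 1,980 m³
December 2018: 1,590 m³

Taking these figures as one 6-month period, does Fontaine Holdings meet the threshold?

Yes

Total wastewater discharge: 396 m³ + 3,048 m³ + 2,583 m³ + 1,793 m³ + 1,980 m³ + 1,590 m³ = 11,390 m³.
11,390 m³ > 10,000 m³, so the threshold is exceeded.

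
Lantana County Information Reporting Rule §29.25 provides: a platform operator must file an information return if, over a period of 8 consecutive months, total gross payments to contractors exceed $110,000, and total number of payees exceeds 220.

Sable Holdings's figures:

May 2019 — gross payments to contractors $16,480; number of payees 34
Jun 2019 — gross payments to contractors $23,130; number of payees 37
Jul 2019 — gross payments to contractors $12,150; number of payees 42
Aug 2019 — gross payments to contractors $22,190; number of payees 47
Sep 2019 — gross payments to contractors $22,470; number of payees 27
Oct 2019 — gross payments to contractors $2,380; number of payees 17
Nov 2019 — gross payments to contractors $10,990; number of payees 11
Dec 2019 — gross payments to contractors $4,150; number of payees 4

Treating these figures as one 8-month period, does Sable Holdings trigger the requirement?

No

Total gross payments to contractors: $16,480 + $23,130 + $12,150 + $22,190 + $22,470 + $2,380 + $10,990 + $4,150 = $113,940 (> $110,000).
Total number of payees: 34 + 37 + 42 + 47 + 27 + 17 + 11 + 4 = 219 (≤ 220).
The test is 'and': the rule requires both, and at least one is not exceeded.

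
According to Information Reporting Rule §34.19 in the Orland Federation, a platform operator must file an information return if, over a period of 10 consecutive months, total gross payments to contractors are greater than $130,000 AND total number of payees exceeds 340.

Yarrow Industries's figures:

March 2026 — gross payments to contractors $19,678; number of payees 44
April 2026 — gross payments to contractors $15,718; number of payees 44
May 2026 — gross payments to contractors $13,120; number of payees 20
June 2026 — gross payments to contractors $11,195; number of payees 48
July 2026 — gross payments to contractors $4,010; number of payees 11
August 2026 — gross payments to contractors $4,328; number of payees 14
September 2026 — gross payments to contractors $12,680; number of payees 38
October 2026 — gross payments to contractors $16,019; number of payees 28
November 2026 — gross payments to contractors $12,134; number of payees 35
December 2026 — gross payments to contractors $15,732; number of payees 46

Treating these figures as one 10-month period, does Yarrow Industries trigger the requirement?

Total gross payments to contractors: $19,678 + $15,718 + $13,120 + $11,195 + $4,010 + $4,328 + $12,680 + $16,019 + $12,134 + $15,732 = $124,614 (≤ $130,000).
Total number of payees: 44 + 44 + 20 + 48 + 11 + 14 + 38 + 28 + 35 + 46 = 328 (≤ 340).
The test is 'and': the rule requires both, and at least one is not exceeded.

No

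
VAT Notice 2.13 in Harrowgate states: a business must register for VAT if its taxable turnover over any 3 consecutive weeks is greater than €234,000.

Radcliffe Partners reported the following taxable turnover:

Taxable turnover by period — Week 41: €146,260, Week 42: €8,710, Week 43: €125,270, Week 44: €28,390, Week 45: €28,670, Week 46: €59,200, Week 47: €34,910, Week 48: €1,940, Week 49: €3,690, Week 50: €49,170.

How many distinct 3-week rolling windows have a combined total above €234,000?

Week 41–Week 43: €146,260 + €8,710 + €125,270 = €280,240 (over)
Week 42–Week 44: €8,710 + €125,270 + €28,390 = €162,370 (under)
Week 43–Week 45: €125,270 + €28,390 + €28,670 = €182,330 (under)
Week 44–Week 46: €28,390 + €28,670 + €59,200 = €116,260 (under)
Week 45–Week 47: €28,670 + €59,200 + €34,910 = €122,780 (under)
Week 46–Week 48: €59,200 + €34,910 + €1,940 = €96,050 (under)
Week 47–Week 49: €34,910 + €1,940 + €3,690 = €40,540 (under)
Week 48–Week 50: €1,940 + €3,690 + €49,170 = €54,800 (under)
1 window exceeds the threshold.

1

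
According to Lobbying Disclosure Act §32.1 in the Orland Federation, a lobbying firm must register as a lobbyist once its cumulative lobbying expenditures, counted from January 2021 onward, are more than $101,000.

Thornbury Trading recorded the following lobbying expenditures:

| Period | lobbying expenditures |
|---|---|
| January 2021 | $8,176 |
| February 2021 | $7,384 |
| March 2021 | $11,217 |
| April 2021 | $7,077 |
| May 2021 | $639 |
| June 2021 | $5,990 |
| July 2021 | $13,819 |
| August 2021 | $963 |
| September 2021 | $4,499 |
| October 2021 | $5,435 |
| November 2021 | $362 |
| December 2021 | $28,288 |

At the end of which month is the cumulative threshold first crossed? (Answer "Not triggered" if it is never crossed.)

Not triggered

Through January 2021: $8,176
Through February 2021: $15,560
Through March 2021: $26,777
Through April 2021: $33,854
Through May 2021: $34,493
Through June 2021: $40,483
Through July 2021: $54,302
Through August 2021: $55,265
Through September 2021: $59,764
Through October 2021: $65,199
Through November 2021: $65,561
Through December 2021: $93,849
Final cumulative total $93,849 ≤ $101,000; the threshold is never exceeded.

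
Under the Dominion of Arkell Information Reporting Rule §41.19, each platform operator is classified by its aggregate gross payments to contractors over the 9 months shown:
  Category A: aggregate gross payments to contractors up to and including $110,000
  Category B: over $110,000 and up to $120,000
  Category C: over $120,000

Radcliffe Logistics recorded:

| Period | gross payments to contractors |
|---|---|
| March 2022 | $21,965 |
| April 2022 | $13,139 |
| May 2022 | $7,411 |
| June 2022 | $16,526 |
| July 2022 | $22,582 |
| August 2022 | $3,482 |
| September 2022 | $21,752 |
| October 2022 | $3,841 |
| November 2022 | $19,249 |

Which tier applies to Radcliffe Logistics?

Category C

Aggregate gross payments to contractors: $21,965 + $13,139 + $7,411 + $16,526 + $22,582 + $3,482 + $21,752 + $3,841 + $19,249 = $129,947.
$129,947 > $120,000, so Category C applies.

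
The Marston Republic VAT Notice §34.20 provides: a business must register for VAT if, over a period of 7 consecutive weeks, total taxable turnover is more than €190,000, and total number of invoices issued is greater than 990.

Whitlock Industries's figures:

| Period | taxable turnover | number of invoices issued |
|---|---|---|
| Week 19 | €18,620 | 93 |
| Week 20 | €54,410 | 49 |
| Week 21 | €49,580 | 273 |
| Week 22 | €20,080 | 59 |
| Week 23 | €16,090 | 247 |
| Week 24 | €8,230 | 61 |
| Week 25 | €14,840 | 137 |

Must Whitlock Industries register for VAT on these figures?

Total taxable turnover: €18,620 + €54,410 + €49,580 + €20,080 + €16,090 + €8,230 + €14,840 = €181,850 (≤ €190,000).
Total number of invoices issued: 93 + 49 + 273 + 59 + 247 + 61 + 137 = 919 (≤ 990).
The test is 'and': the rule requires both, and at least one is not exceeded.

No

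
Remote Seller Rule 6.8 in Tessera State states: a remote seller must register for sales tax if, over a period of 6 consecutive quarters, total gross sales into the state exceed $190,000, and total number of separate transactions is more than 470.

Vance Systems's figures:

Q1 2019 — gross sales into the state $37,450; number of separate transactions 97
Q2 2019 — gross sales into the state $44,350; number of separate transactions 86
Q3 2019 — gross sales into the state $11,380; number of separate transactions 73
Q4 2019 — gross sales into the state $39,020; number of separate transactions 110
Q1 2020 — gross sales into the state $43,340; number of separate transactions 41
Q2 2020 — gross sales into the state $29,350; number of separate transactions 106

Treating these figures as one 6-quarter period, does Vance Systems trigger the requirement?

Total gross sales into the state: $37,450 + $44,350 + $11,380 + $39,020 + $43,340 + $29,350 = $204,890 (> $190,000).
Total number of separate transactions: 97 + 86 + 73 + 110 + 41 + 106 = 513 (> 470).
The test is 'and': both thresholds are exceeded.

Yes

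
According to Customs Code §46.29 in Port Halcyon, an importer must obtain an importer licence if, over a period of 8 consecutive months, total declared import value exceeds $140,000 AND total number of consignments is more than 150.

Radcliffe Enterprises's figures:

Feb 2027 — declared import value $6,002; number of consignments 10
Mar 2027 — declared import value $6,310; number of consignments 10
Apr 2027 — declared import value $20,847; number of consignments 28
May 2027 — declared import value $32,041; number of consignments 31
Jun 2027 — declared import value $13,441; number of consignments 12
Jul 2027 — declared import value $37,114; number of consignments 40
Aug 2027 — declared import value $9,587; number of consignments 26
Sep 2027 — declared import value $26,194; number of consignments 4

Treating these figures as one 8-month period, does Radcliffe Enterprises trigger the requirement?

Total declared import value: $6,002 + $6,310 + $20,847 + $32,041 + $13,441 + $37,114 + $9,587 + $26,194 = $151,536 (> $140,000).
Total number of consignments: 10 + 10 + 28 + 31 + 12 + 40 + 26 + 4 = 161 (> 150).
The test is 'and': both thresholds are exceeded.

Yes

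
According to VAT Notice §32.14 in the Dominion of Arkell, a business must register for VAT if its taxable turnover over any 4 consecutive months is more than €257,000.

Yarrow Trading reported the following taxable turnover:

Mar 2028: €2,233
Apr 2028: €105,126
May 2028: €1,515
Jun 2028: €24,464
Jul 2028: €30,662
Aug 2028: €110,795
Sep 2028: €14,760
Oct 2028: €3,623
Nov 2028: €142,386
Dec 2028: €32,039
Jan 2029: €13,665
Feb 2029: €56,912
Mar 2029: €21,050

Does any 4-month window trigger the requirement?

Mar 2028–Jun 2028: €2,233 + €105,126 + €1,515 + €24,464 = €133,338 (under)
Apr 2028–Jul 2028: €105,126 + €1,515 + €24,464 + €30,662 = €161,767 (under)
May 2028–Aug 2028: €1,515 + €24,464 + €30,662 + €110,795 = €167,436 (under)
Jun 2028–Sep 2028: €24,464 + €30,662 + €110,795 + €14,760 = €180,681 (under)
Jul 2028–Oct 2028: €30,662 + €110,795 + €14,760 + €3,623 = €159,840 (under)
Aug 2028–Nov 2028: €110,795 + €14,760 + €3,623 + €142,386 = €271,564 (over)
Sep 2028–Dec 2028: €14,760 + €3,623 + €142,386 + €32,039 = €192,808 (under)
Oct 2028–Jan 2029: €3,623 + €142,386 + €32,039 + €13,665 = €191,713 (under)
Nov 2028–Feb 2029: €142,386 + €32,039 + €13,665 + €56,912 = €245,002 (under)
Dec 2028–Mar 2029: €32,039 + €13,665 + €56,912 + €21,050 = €123,666 (under)
At least one window exceeds €257,000.

Yes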